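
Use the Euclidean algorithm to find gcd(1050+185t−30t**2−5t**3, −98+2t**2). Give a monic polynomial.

7+t

Repeated division with remainder:
  −5t**3−30t**2+185t+1050 = (−(5/2)t−15)(2t**2−98) + (−60t−420)
  2t**2−98 = (−(1/30)t+7/30)(−60t−420) + (0)
Last nonzero remainder: −60t−420. Dividing through by −60 gives the monic gcd t+7.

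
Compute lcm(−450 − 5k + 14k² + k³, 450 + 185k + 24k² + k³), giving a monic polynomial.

−2250 − 475k + 65k² + 19k³ + k⁴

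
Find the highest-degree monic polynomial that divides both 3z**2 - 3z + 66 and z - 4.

1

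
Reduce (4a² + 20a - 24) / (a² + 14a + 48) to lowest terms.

(4a - 4)/(a + 8)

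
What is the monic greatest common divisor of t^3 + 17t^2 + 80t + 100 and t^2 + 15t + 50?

t^2 + 15t + 50

By polynomial division,
  t^3 + 17t^2 + 80t + 100 = (t + 2)(t^2 + 15t + 50) + (0)
The last nonzero remainder t^2 + 15t + 50 is already monic.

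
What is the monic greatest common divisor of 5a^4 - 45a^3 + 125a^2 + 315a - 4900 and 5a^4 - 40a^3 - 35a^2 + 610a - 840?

Repeated division with remainder:
  5a^4 - 45a^3 + 125a^2 + 315a - 4900 = (5a^4 - 40a^3 - 35a^2 + 610a - 840) + (-5a^3 + 160a^2 - 295a - 4060)
  5a^4 - 40a^3 - 35a^2 + 610a - 840 = (-a - 24)(-5a^3 + 160a^2 - 295a - 4060) + (3510a^2 - 10530a - 98280)
  -5a^3 + 160a^2 - 295a - 4060 = (-(1/702)a + 29/702)(3510a^2 - 10530a - 98280) + (0)
Last nonzero remainder: 3510a^2 - 10530a - 98280. Dividing through by 3510 gives the monic gcd a^2 - 3a - 28.

a^2 - 3a - 28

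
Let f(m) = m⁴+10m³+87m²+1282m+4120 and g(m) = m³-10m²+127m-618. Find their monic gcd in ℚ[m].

m²-4m+103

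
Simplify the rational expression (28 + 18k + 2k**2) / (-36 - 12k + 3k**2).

(14 + 2k)/(-18 + 3k)

Repeated division with remainder:
  2k**2 + 18k + 28 = (2/3)(3k**2 - 12k - 36) + (26k + 52)
  3k**2 - 12k - 36 = ((3/26)k - 9/13)(26k + 52) + (0)
Last nonzero remainder: 26k + 52. Dividing through by 26 gives the monic gcd k + 2.
Cancel k + 2 from numerator and denominator to get the reduced form.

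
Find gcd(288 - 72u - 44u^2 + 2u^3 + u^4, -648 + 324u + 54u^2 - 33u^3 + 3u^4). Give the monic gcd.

12 - 8u + u^2

By polynomial division,
  u^4 + 2u^3 - 44u^2 - 72u + 288 = (1/3)(3u^4 - 33u^3 + 54u^2 + 324u - 648) + (13u^3 - 62u^2 - 180u + 504)
  3u^4 - 33u^3 + 54u^2 + 324u - 648 = ((3/13)u - 243/169)(13u^3 - 62u^2 - 180u + 504) + ((1080/169)u^2 - (8640/169)u + 12960/169)
  13u^3 - 62u^2 - 180u + 504 = ((2197/1080)u + 1183/180)((1080/169)u^2 - (8640/169)u + 12960/169) + (0)
Last nonzero remainder: (1080/169)u^2 - (8640/169)u + 12960/169. Dividing through by 1080/169 gives the monic gcd u^2 - 8u + 12.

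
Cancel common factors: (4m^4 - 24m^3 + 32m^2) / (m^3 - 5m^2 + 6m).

Repeated division with remainder:
  4m^4 - 24m^3 + 32m^2 = (4m - 4)(m^3 - 5m^2 + 6m) + (-12m^2 + 24m)
  m^3 - 5m^2 + 6m = (-(1/12)m + 1/4)(-12m^2 + 24m) + (0)
Last nonzero remainder: -12m^2 + 24m. Dividing through by -12 gives the monic gcd m^2 - 2m.
Cancel m^2 - 2m from numerator and denominator to get the reduced form.

(4m^2 - 16m)/(m - 3)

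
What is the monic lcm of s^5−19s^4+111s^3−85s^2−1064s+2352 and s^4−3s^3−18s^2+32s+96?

s^6−17s^5+73s^4+137s^3−1234s^2+224s+4704

By polynomial division,
  s^5−19s^4+111s^3−85s^2−1064s+2352 = (s−16)(s^4−3s^3−18s^2+32s+96) + (81s^3−405s^2−648s+3888)
  s^4−3s^3−18s^2+32s+96 = ((1/81)s+2/81)(81s^3−405s^2−648s+3888) + (0)
Last nonzero remainder: 81s^3−405s^2−648s+3888. Dividing through by 81 gives the monic gcd s^3−5s^2−8s+48.
Then lcm(f, g) = f·g / gcd(f, g); expanding and making the result monic gives the answer.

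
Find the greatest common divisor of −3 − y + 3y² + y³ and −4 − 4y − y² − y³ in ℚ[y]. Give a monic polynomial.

Apply the Euclidean algorithm:
  y³ + 3y² − y − 3 = (−1)(−y³ − y² − 4y − 4) + (2y² − 5y − 7)
  −y³ − y² − 4y − 4 = (−(1/2)y − 7/4)(2y² − 5y − 7) + (−(65/4)y − 65/4)
  2y² − 5y − 7 = (−(8/65)y + 28/65)(−(65/4)y − 65/4) + (0)
Last nonzero remainder: −(65/4)y − 65/4. Dividing through by −65/4 gives the monic gcd y + 1.

1 + y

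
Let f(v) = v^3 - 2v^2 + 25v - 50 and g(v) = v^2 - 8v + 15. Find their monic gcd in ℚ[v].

Apply the Euclidean algorithm:
  v^3 - 2v^2 + 25v - 50 = (v + 6)(v^2 - 8v + 15) + (58v - 140)
  v^2 - 8v + 15 = ((1/58)v - 81/841)(58v - 140) + (1275/841)
  58v - 140 = ((48778/1275)v - 23548/255)(1275/841) + (0)
The last nonzero remainder is the constant 1275/841, so the polynomials are coprime and gcd = 1.

1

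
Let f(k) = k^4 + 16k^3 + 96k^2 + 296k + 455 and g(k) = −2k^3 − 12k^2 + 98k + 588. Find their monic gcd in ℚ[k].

k + 7

Apply the Euclidean algorithm:
  k^4 + 16k^3 + 96k^2 + 296k + 455 = (−(1/2)k − 5)(−2k^3 − 12k^2 + 98k + 588) + (85k^2 + 1080k + 3395)
  −2k^3 − 12k^2 + 98k + 588 = (−(2/85)k + 228/1445)(85k^2 + 1080k + 3395) + ((2160/289)k + 15120/289)
  85k^2 + 1080k + 3395 = ((4913/432)k + 28033/432)((2160/289)k + 15120/289) + (0)
Last nonzero remainder: (2160/289)k + 15120/289. Dividing through by 2160/289 gives the monic gcd k + 7.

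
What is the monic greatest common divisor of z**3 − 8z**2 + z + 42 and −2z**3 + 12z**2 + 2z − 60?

z**2 − z − 6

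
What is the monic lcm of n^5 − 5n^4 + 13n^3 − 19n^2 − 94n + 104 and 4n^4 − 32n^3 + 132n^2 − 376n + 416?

n^6 − 7n^5 + 23n^4 − 45n^3 − 56n^2 + 292n − 208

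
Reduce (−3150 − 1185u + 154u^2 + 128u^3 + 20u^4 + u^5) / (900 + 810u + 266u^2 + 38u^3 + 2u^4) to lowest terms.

(−21 + 4u + u^2)/(6 + 2u)

By polynomial division,
  u^5 + 20u^4 + 128u^3 + 154u^2 − 1185u − 3150 = ((1/2)u + 1/2)(2u^4 + 38u^3 + 266u^2 + 810u + 900) + (−24u^3 − 384u^2 − 2040u − 3600)
  2u^4 + 38u^3 + 266u^2 + 810u + 900 = (−(1/12)u − 1/4)(−24u^3 − 384u^2 − 2040u − 3600) + (0)
Last nonzero remainder: −24u^3 − 384u^2 − 2040u − 3600. Dividing through by −24 gives the monic gcd u^3 + 16u^2 + 85u + 150.
Cancel u^3 + 16u^2 + 85u + 150 from numerator and denominator to get the reduced form.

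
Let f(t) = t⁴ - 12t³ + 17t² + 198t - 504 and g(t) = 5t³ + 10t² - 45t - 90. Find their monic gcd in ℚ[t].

Euclidean algorithm in ℚ[t]:
  t⁴ - 12t³ + 17t² + 198t - 504 = ((1/5)t - 14/5)(5t³ + 10t² - 45t - 90) + (54t² + 90t - 756)
  5t³ + 10t² - 45t - 90 = ((5/54)t + 5/162)(54t² + 90t - 756) + ((200/9)t - 200/3)
  54t² + 90t - 756 = ((243/100)t + 567/50)((200/9)t - 200/3) + (0)
Last nonzero remainder: (200/9)t - 200/3. Dividing through by 200/9 gives the monic gcd t - 3.

t - 3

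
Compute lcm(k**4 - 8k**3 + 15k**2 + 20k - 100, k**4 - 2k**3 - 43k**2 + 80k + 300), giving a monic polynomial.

k**6 - 7k**5 - 23k**4 + 275k**3 - 530k**2 - 700k + 3000

Repeated division with remainder:
  k**4 - 8k**3 + 15k**2 + 20k - 100 = (k**4 - 2k**3 - 43k**2 + 80k + 300) + (-6k**3 + 58k**2 - 60k - 400)
  k**4 - 2k**3 - 43k**2 + 80k + 300 = (-(1/6)k - 23/18)(-6k**3 + 58k**2 - 60k - 400) + ((190/9)k**2 - (190/3)k - 1900/9)
  -6k**3 + 58k**2 - 60k - 400 = (-(27/95)k + 36/19)((190/9)k**2 - (190/3)k - 1900/9) + (0)
Last nonzero remainder: (190/9)k**2 - (190/3)k - 1900/9. Dividing through by 190/9 gives the monic gcd k**2 - 3k - 10.
Then lcm(f, g) = f·g / gcd(f, g); expanding and making the result monic gives the answer.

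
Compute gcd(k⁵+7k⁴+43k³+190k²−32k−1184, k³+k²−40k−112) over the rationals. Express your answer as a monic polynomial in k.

Apply the Euclidean algorithm:
  k⁵+7k⁴+43k³+190k²−32k−1184 = (k²+6k+77)(k³+k²−40k−112) + (465k²+3720k+7440)
  k³+k²−40k−112 = ((1/465)k−7/465)(465k²+3720k+7440) + (0)
Last nonzero remainder: 465k²+3720k+7440. Dividing through by 465 gives the monic gcd k²+8k+16.

k²+8k+16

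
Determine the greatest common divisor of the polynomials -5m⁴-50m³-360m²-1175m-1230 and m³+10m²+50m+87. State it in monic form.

Repeated division with remainder:
  -5m⁴-50m³-360m²-1175m-1230 = (-5m)(m³+10m²+50m+87) + (-110m²-740m-1230)
  m³+10m²+50m+87 = (-(1/110)m-18/605)(-110m²-740m-1230) + ((2033/121)m+6099/121)
  -110m²-740m-1230 = (-(13310/2033)m-49610/2033)((2033/121)m+6099/121) + (0)
Last nonzero remainder: (2033/121)m+6099/121. Dividing through by 2033/121 gives the monic gcd m+3.

m+3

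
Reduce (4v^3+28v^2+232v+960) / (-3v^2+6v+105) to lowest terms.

(-4v^2-8v-192)/(3v-21)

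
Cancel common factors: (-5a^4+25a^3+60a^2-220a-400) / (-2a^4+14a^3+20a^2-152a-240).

Euclidean algorithm in ℚ[a]:
  -5a^4+25a^3+60a^2-220a-400 = (5/2)(-2a^4+14a^3+20a^2-152a-240) + (-10a^3+10a^2+160a+200)
  -2a^4+14a^3+20a^2-152a-240 = ((1/5)a-6/5)(-10a^3+10a^2+160a+200) + (0)
Last nonzero remainder: -10a^3+10a^2+160a+200. Dividing through by -10 gives the monic gcd a^3-a^2-16a-20.
Cancel a^3-a^2-16a-20 from numerator and denominator to get the reduced form.

(5a-20)/(2a-12)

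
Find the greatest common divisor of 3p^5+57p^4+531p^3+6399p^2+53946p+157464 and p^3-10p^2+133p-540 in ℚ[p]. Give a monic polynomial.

Euclidean algorithm in ℚ[p]:
  3p^5+57p^4+531p^3+6399p^2+53946p+157464 = (3p^2+87p+1002)(p^3-10p^2+133p-540) + (6468p^2-32340p+698544)
  p^3-10p^2+133p-540 = ((1/6468)p-5/6468)(6468p^2-32340p+698544) + (0)
Last nonzero remainder: 6468p^2-32340p+698544. Dividing through by 6468 gives the monic gcd p^2-5p+108.

p^2-5p+108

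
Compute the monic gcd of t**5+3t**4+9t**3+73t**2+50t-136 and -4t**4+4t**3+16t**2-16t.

t**2+t-2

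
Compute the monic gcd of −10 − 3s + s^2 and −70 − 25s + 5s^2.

2 + s

By polynomial division,
  s^2 − 3s − 10 = (1/5)(5s^2 − 25s − 70) + (2s + 4)
  5s^2 − 25s − 70 = ((5/2)s − 35/2)(2s + 4) + (0)
Last nonzero remainder: 2s + 4. Dividing through by 2 gives the monic gcd s + 2.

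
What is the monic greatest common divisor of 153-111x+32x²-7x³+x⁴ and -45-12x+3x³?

Euclidean algorithm in ℚ[x]:
  x⁴-7x³+32x²-111x+153 = ((1/3)x-7/3)(3x³-12x-45) + (36x²-124x+48)
  3x³-12x-45 = ((1/12)x+31/108)(36x²-124x+48) + ((529/27)x-529/9)
  36x²-124x+48 = ((972/529)x-432/529)((529/27)x-529/9) + (0)
Last nonzero remainder: (529/27)x-529/9. Dividing through by 529/27 gives the monic gcd x-3.

-3+x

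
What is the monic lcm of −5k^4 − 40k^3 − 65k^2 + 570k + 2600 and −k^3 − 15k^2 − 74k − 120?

Apply the Euclidean algorithm:
  −5k^4 − 40k^3 − 65k^2 + 570k + 2600 = (5k − 35)(−k^3 − 15k^2 − 74k − 120) + (−220k^2 − 1420k − 1600)
  −k^3 − 15k^2 − 74k − 120 = ((1/220)k + 47/1210)(−220k^2 − 1420k − 1600) + (−(1400/121)k − 7000/121)
  −220k^2 − 1420k − 1600 = ((1331/70)k + 968/35)(−(1400/121)k − 7000/121) + (0)
Last nonzero remainder: −(1400/121)k − 7000/121. Dividing through by −1400/121 gives the monic gcd k + 5.
Then lcm(f, g) = f·g / gcd(f, g); expanding and making the result monic gives the answer.

k^6 + 18k^5 + 117k^4 + 208k^3 − 1348k^2 − 7936k − 12480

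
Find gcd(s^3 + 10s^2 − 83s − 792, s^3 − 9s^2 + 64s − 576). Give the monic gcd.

s − 9

By polynomial division,
  s^3 + 10s^2 − 83s − 792 = (s^3 − 9s^2 + 64s − 576) + (19s^2 − 147s − 216)
  s^3 − 9s^2 + 64s − 576 = ((1/19)s − 24/361)(19s^2 − 147s − 216) + ((23680/361)s − 213120/361)
  19s^2 − 147s − 216 = ((6859/23680)s + 1083/2960)((23680/361)s − 213120/361) + (0)
Last nonzero remainder: (23680/361)s − 213120/361. Dividing through by 23680/361 gives the monic gcd s − 9.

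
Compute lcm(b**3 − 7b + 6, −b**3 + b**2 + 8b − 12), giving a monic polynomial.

b**4 − 2b**3 − 7b**2 + 20b − 12

Apply the Euclidean algorithm:
  b**3 − 7b + 6 = (−1)(−b**3 + b**2 + 8b − 12) + (b**2 + b − 6)
  −b**3 + b**2 + 8b − 12 = (−b + 2)(b**2 + b − 6) + (0)
The last nonzero remainder b**2 + b − 6 is already monic.
Then lcm(f, g) = f·g / gcd(f, g); expanding and making the result monic gives the answer.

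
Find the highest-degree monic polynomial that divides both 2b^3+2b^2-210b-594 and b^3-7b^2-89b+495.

Euclidean algorithm in ℚ[b]:
  2b^3+2b^2-210b-594 = (2)(b^3-7b^2-89b+495) + (16b^2-32b-1584)
  b^3-7b^2-89b+495 = ((1/16)b-5/16)(16b^2-32b-1584) + (0)
Last nonzero remainder: 16b^2-32b-1584. Dividing through by 16 gives the monic gcd b^2-2b-99.

b^2-2b-99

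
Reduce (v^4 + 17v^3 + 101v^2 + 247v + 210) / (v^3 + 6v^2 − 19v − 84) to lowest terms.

(v^2 + 7v + 10)/(v − 4)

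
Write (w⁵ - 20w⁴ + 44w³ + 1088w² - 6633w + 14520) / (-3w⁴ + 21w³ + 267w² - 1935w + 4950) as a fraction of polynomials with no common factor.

Apply the Euclidean algorithm:
  w⁵ - 20w⁴ + 44w³ + 1088w² - 6633w + 14520 = (-(1/3)w + 13/3)(-3w⁴ + 21w³ + 267w² - 1935w + 4950) + (42w³ - 714w² + 3402w - 6930)
  -3w⁴ + 21w³ + 267w² - 1935w + 4950 = (-(1/14)w - 5/7)(42w³ - 714w² + 3402w - 6930) + (0)
Last nonzero remainder: 42w³ - 714w² + 3402w - 6930. Dividing through by 42 gives the monic gcd w³ - 17w² + 81w - 165.
Cancel w³ - 17w² + 81w - 165 from numerator and denominator to get the reduced form.

(-w² + 3w + 88)/(3w + 30)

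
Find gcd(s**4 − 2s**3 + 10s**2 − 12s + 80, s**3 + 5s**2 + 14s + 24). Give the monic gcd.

Apply the Euclidean algorithm:
  s**4 − 2s**3 + 10s**2 − 12s + 80 = (s − 7)(s**3 + 5s**2 + 14s + 24) + (31s**2 + 62s + 248)
  s**3 + 5s**2 + 14s + 24 = ((1/31)s + 3/31)(31s**2 + 62s + 248) + (0)
Last nonzero remainder: 31s**2 + 62s + 248. Dividing through by 31 gives the monic gcd s**2 + 2s + 8.

s**2 + 2s + 8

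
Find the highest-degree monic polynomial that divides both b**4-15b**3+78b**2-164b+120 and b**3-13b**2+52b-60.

Euclidean algorithm in ℚ[b]:
  b**4-15b**3+78b**2-164b+120 = (b-2)(b**3-13b**2+52b-60) + (0)
The last nonzero remainder b**3-13b**2+52b-60 is already monic.

b**3-13b**2+52b-60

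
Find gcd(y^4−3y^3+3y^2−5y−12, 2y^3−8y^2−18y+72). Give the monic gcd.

y−3

Repeated division with remainder:
  y^4−3y^3+3y^2−5y−12 = ((1/2)y+1/2)(2y^3−8y^2−18y+72) + (16y^2−32y−48)
  2y^3−8y^2−18y+72 = ((1/8)y−1/4)(16y^2−32y−48) + (−20y+60)
  16y^2−32y−48 = (−(4/5)y−4/5)(−20y+60) + (0)
Last nonzero remainder: −20y+60. Dividing through by −20 gives the monic gcd y−3.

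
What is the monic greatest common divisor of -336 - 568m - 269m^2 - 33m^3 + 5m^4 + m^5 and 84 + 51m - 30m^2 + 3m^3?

-7 - 6m + m^2

Repeated division with remainder:
  m^5 + 5m^4 - 33m^3 - 269m^2 - 568m - 336 = ((1/3)m^2 + 5m + 100/3)(3m^3 - 30m^2 + 51m + 84) + (448m^2 - 2688m - 3136)
  3m^3 - 30m^2 + 51m + 84 = ((3/448)m - 3/112)(448m^2 - 2688m - 3136) + (0)
Last nonzero remainder: 448m^2 - 2688m - 3136. Dividing through by 448 gives the monic gcd m^2 - 6m - 7.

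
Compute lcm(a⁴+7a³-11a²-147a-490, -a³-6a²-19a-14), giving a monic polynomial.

Apply the Euclidean algorithm:
  a⁴+7a³-11a²-147a-490 = (-a-1)(-a³-6a²-19a-14) + (-36a²-180a-504)
  -a³-6a²-19a-14 = ((1/36)a+1/36)(-36a²-180a-504) + (0)
Last nonzero remainder: -36a²-180a-504. Dividing through by -36 gives the monic gcd a²+5a+14.
Then lcm(f, g) = f·g / gcd(f, g); expanding and making the result monic gives the answer.

a⁵+8a⁴-4a³-158a²-637a-490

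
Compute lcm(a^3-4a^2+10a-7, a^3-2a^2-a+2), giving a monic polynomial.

Euclidean algorithm in ℚ[a]:
  a^3-4a^2+10a-7 = (a^3-2a^2-a+2) + (-2a^2+11a-9)
  a^3-2a^2-a+2 = (-(1/2)a-7/4)(-2a^2+11a-9) + ((55/4)a-55/4)
  -2a^2+11a-9 = (-(8/55)a+36/55)((55/4)a-55/4) + (0)
Last nonzero remainder: (55/4)a-55/4. Dividing through by 55/4 gives the monic gcd a-1.
Then lcm(f, g) = f·g / gcd(f, g); expanding and making the result monic gives the answer.

a^5-5a^4+12a^3-9a^2-13a+14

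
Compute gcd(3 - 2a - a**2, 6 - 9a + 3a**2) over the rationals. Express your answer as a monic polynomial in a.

-1 + a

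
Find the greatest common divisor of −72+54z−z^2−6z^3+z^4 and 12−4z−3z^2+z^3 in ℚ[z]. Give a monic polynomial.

Apply the Euclidean algorithm:
  z^4−6z^3−z^2+54z−72 = (z−3)(z^3−3z^2−4z+12) + (−6z^2+30z−36)
  z^3−3z^2−4z+12 = (−(1/6)z−1/3)(−6z^2+30z−36) + (0)
Last nonzero remainder: −6z^2+30z−36. Dividing through by −6 gives the monic gcd z^2−5z+6.

6−5z+z^2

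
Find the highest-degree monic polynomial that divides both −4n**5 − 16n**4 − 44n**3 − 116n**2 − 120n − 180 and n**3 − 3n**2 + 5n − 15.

By polynomial division,
  −4n**5 − 16n**4 − 44n**3 − 116n**2 − 120n − 180 = (−4n**2 − 28n − 108)(n**3 − 3n**2 + 5n − 15) + (−360n**2 − 1800)
  n**3 − 3n**2 + 5n − 15 = (−(1/360)n + 1/120)(−360n**2 − 1800) + (0)
Last nonzero remainder: −360n**2 − 1800. Dividing through by −360 gives the monic gcd n**2 + 5.

n**2 + 5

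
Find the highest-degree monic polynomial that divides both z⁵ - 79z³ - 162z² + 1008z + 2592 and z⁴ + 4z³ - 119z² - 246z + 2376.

Euclidean algorithm in ℚ[z]:
  z⁵ - 79z³ - 162z² + 1008z + 2592 = (z - 4)(z⁴ + 4z³ - 119z² - 246z + 2376) + (56z³ - 392z² - 2352z + 12096)
  z⁴ + 4z³ - 119z² - 246z + 2376 = ((1/56)z + 11/56)(56z³ - 392z² - 2352z + 12096) + (0)
Last nonzero remainder: 56z³ - 392z² - 2352z + 12096. Dividing through by 56 gives the monic gcd z³ - 7z² - 42z + 216.

z³ - 7z² - 42z + 216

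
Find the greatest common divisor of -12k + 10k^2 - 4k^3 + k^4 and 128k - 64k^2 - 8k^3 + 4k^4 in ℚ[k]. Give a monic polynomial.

-2k + k^2

Euclidean algorithm in ℚ[k]:
  k^4 - 4k^3 + 10k^2 - 12k = (1/4)(4k^4 - 8k^3 - 64k^2 + 128k) + (-2k^3 + 26k^2 - 44k)
  4k^4 - 8k^3 - 64k^2 + 128k = (-2k - 22)(-2k^3 + 26k^2 - 44k) + (420k^2 - 840k)
  -2k^3 + 26k^2 - 44k = (-(1/210)k + 11/210)(420k^2 - 840k) + (0)
Last nonzero remainder: 420k^2 - 840k. Dividing through by 420 gives the monic gcd k^2 - 2k.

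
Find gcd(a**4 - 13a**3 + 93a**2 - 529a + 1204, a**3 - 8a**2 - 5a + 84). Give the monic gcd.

a**2 - 11a + 28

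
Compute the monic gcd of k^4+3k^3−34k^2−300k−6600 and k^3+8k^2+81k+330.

k^2+3k+66

Apply the Euclidean algorithm:
  k^4+3k^3−34k^2−300k−6600 = (k−5)(k^3+8k^2+81k+330) + (−75k^2−225k−4950)
  k^3+8k^2+81k+330 = (−(1/75)k−1/15)(−75k^2−225k−4950) + (0)
Last nonzero remainder: −75k^2−225k−4950. Dividing through by −75 gives the monic gcd k^2+3k+66.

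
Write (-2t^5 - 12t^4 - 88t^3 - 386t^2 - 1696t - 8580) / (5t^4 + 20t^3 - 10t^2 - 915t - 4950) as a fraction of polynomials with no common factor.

(-2t^2 + 8t - 52)/(5t - 30)

Euclidean algorithm in ℚ[t]:
  -2t^5 - 12t^4 - 88t^3 - 386t^2 - 1696t - 8580 = (-(2/5)t - 4/5)(5t^4 + 20t^3 - 10t^2 - 915t - 4950) + (-76t^3 - 760t^2 - 4408t - 12540)
  5t^4 + 20t^3 - 10t^2 - 915t - 4950 = (-(5/76)t + 15/38)(-76t^3 - 760t^2 - 4408t - 12540) + (0)
Last nonzero remainder: -76t^3 - 760t^2 - 4408t - 12540. Dividing through by -76 gives the monic gcd t^3 + 10t^2 + 58t + 165.
Cancel t^3 + 10t^2 + 58t + 165 from numerator and denominator to get the reduced form.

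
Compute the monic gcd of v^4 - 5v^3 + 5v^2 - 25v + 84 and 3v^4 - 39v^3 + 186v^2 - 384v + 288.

v^2 - 7v + 12

Euclidean algorithm in ℚ[v]:
  v^4 - 5v^3 + 5v^2 - 25v + 84 = (1/3)(3v^4 - 39v^3 + 186v^2 - 384v + 288) + (8v^3 - 57v^2 + 103v - 12)
  3v^4 - 39v^3 + 186v^2 - 384v + 288 = ((3/8)v - 141/64)(8v^3 - 57v^2 + 103v - 12) + ((1395/64)v^2 - (9765/64)v + 4185/16)
  8v^3 - 57v^2 + 103v - 12 = ((512/1395)v - 64/1395)((1395/64)v^2 - (9765/64)v + 4185/16) + (0)
Last nonzero remainder: (1395/64)v^2 - (9765/64)v + 4185/16. Dividing through by 1395/64 gives the monic gcd v^2 - 7v + 12.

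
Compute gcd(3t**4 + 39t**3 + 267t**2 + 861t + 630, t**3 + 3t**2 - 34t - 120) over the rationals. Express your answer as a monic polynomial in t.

t + 5

Apply the Euclidean algorithm:
  3t**4 + 39t**3 + 267t**2 + 861t + 630 = (3t + 30)(t**3 + 3t**2 - 34t - 120) + (279t**2 + 2241t + 4230)
  t**3 + 3t**2 - 34t - 120 = ((1/279)t - 52/2883)(279t**2 + 2241t + 4230) + (-(8400/961)t - 42000/961)
  279t**2 + 2241t + 4230 = (-(89373/2800)t - 135501/1400)(-(8400/961)t - 42000/961) + (0)
Last nonzero remainder: -(8400/961)t - 42000/961. Dividing through by -8400/961 gives the monic gcd t + 5.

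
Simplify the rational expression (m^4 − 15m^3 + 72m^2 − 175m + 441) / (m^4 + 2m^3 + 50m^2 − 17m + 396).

(m^2 − 14m + 49)/(m^2 + 3m + 44)

Euclidean algorithm in ℚ[m]:
  m^4 − 15m^3 + 72m^2 − 175m + 441 = (m^4 + 2m^3 + 50m^2 − 17m + 396) + (−17m^3 + 22m^2 − 158m + 45)
  m^4 + 2m^3 + 50m^2 − 17m + 396 = (−(1/17)m − 56/289)(−17m^3 + 22m^2 − 158m + 45) + ((12996/289)m^2 − (12996/289)m + 116964/289)
  −17m^3 + 22m^2 − 158m + 45 = (−(4913/12996)m + 1445/12996)((12996/289)m^2 − (12996/289)m + 116964/289) + (0)
Last nonzero remainder: (12996/289)m^2 − (12996/289)m + 116964/289. Dividing through by 12996/289 gives the monic gcd m^2 − m + 9.
Cancel m^2 − m + 9 from numerator and denominator to get the reduced form.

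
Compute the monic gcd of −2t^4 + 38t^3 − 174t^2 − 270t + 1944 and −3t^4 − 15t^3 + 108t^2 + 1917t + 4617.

Repeated division with remainder:
  −2t^4 + 38t^3 − 174t^2 − 270t + 1944 = (2/3)(−3t^4 − 15t^3 + 108t^2 + 1917t + 4617) + (48t^3 − 246t^2 − 1548t − 1134)
  −3t^4 − 15t^3 + 108t^2 + 1917t + 4617 = (−(1/16)t − 81/128)(48t^3 − 246t^2 − 1548t − 1134) + (−(9243/64)t^2 + (27729/32)t + 249561/64)
  48t^3 − 246t^2 − 1548t − 1134 = (−(1024/3081)t − 896/3081)(−(9243/64)t^2 + (27729/32)t + 249561/64) + (0)
Last nonzero remainder: −(9243/64)t^2 + (27729/32)t + 249561/64. Dividing through by −9243/64 gives the monic gcd t^2 − 6t − 27.

t^2 − 6t − 27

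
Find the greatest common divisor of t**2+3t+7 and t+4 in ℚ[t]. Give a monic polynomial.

1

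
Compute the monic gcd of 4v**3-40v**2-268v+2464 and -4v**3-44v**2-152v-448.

Repeated division with remainder:
  4v**3-40v**2-268v+2464 = (-1)(-4v**3-44v**2-152v-448) + (-84v**2-420v+2016)
  -4v**3-44v**2-152v-448 = ((1/21)v+2/7)(-84v**2-420v+2016) + (-128v-1024)
  -84v**2-420v+2016 = ((21/32)v-63/32)(-128v-1024) + (0)
Last nonzero remainder: -128v-1024. Dividing through by -128 gives the monic gcd v+8.

v+8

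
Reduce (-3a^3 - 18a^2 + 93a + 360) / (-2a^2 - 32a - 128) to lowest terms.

Repeated division with remainder:
  -3a^3 - 18a^2 + 93a + 360 = ((3/2)a - 15)(-2a^2 - 32a - 128) + (-195a - 1560)
  -2a^2 - 32a - 128 = ((2/195)a + 16/195)(-195a - 1560) + (0)
Last nonzero remainder: -195a - 1560. Dividing through by -195 gives the monic gcd a + 8.
Cancel a + 8 from numerator and denominator to get the reduced form.

(3a^2 - 6a - 45)/(2a + 16)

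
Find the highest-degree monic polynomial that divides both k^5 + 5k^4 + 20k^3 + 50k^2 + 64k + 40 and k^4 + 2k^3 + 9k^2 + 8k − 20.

k^3 + 3k^2 + 12k + 20

Euclidean algorithm in ℚ[k]:
  k^5 + 5k^4 + 20k^3 + 50k^2 + 64k + 40 = (k + 3)(k^4 + 2k^3 + 9k^2 + 8k − 20) + (5k^3 + 15k^2 + 60k + 100)
  k^4 + 2k^3 + 9k^2 + 8k − 20 = ((1/5)k − 1/5)(5k^3 + 15k^2 + 60k + 100) + (0)
Last nonzero remainder: 5k^3 + 15k^2 + 60k + 100. Dividing through by 5 gives the monic gcd k^3 + 3k^2 + 12k + 20.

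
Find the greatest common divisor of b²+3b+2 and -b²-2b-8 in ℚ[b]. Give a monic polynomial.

1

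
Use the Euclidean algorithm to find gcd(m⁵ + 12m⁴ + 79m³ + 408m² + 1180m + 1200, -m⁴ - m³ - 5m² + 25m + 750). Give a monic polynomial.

m³ + 6m² + 35m + 150

Apply the Euclidean algorithm:
  m⁵ + 12m⁴ + 79m³ + 408m² + 1180m + 1200 = (-m - 11)(-m⁴ - m³ - 5m² + 25m + 750) + (63m³ + 378m² + 2205m + 9450)
  -m⁴ - m³ - 5m² + 25m + 750 = (-(1/63)m + 5/63)(63m³ + 378m² + 2205m + 9450) + (0)
Last nonzero remainder: 63m³ + 378m² + 2205m + 9450. Dividing through by 63 gives the monic gcd m³ + 6m² + 35m + 150.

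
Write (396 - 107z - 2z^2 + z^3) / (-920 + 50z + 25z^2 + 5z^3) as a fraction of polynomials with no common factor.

(-99 + 2z + z^2)/(230 + 45z + 5z^2)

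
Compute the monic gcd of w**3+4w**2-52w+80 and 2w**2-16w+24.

w-2

Euclidean algorithm in ℚ[w]:
  w**3+4w**2-52w+80 = ((1/2)w+6)(2w**2-16w+24) + (32w-64)
  2w**2-16w+24 = ((1/16)w-3/8)(32w-64) + (0)
Last nonzero remainder: 32w-64. Dividing through by 32 gives the monic gcd w-2.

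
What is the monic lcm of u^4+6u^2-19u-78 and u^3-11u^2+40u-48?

Repeated division with remainder:
  u^4+6u^2-19u-78 = (u+11)(u^3-11u^2+40u-48) + (87u^2-411u+450)
  u^3-11u^2+40u-48 = ((1/87)u-182/2523)(87u^2-411u+450) + ((4356/841)u-13068/841)
  87u^2-411u+450 = ((24389/1452)u-21025/726)((4356/841)u-13068/841) + (0)
Last nonzero remainder: (4356/841)u-13068/841. Dividing through by 4356/841 gives the monic gcd u-3.
Then lcm(f, g) = f·g / gcd(f, g); expanding and making the result monic gives the answer.

u^6-8u^5+22u^4-67u^3+170u^2+320u-1248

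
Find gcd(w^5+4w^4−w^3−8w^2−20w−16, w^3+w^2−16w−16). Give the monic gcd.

w^2+5w+4

Euclidean algorithm in ℚ[w]:
  w^5+4w^4−w^3−8w^2−20w−16 = (w^2+3w+12)(w^3+w^2−16w−16) + (44w^2+220w+176)
  w^3+w^2−16w−16 = ((1/44)w−1/11)(44w^2+220w+176) + (0)
Last nonzero remainder: 44w^2+220w+176. Dividing through by 44 gives the monic gcd w^2+5w+4.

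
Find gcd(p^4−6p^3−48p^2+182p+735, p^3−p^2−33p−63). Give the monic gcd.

p^2−4p−21

By polynomial division,
  p^4−6p^3−48p^2+182p+735 = (p−5)(p^3−p^2−33p−63) + (−20p^2+80p+420)
  p^3−p^2−33p−63 = (−(1/20)p−3/20)(−20p^2+80p+420) + (0)
Last nonzero remainder: −20p^2+80p+420. Dividing through by −20 gives the monic gcd p^2−4p−21.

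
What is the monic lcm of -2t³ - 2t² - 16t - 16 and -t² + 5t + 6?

t⁴ - 5t³ + 2t² - 40t - 48

Repeated division with remainder:
  -2t³ - 2t² - 16t - 16 = (2t + 12)(-t² + 5t + 6) + (-88t - 88)
  -t² + 5t + 6 = ((1/88)t - 3/44)(-88t - 88) + (0)
Last nonzero remainder: -88t - 88. Dividing through by -88 gives the monic gcd t + 1.
Then lcm(f, g) = f·g / gcd(f, g); expanding and making the result monic gives the answer.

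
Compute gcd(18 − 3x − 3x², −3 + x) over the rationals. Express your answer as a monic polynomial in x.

Apply the Euclidean algorithm:
  −3x² − 3x + 18 = (−3x − 12)(x − 3) + (−18)
  x − 3 = (−(1/18)x + 1/6)(−18) + (0)
The last nonzero remainder is the constant −18, so the polynomials are coprime and gcd = 1.

1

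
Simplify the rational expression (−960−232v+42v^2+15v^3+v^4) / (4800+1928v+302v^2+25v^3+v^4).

(−20+v+v^2)/(100+11v+v^2)

By polynomial division,
  v^4+15v^3+42v^2−232v−960 = (v^4+25v^3+302v^2+1928v+4800) + (−10v^3−260v^2−2160v−5760)
  v^4+25v^3+302v^2+1928v+4800 = (−(1/10)v+1/10)(−10v^3−260v^2−2160v−5760) + (112v^2+1568v+5376)
  −10v^3−260v^2−2160v−5760 = (−(5/56)v−15/14)(112v^2+1568v+5376) + (0)
Last nonzero remainder: 112v^2+1568v+5376. Dividing through by 112 gives the monic gcd v^2+14v+48.
Cancel v^2+14v+48 from numerator and denominator to get the reduced form.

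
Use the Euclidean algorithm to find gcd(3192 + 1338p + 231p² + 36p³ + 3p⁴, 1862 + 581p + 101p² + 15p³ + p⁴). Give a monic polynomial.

266 + 45p + 8p² + p³

Repeated division with remainder:
  3p⁴ + 36p³ + 231p² + 1338p + 3192 = (3)(p⁴ + 15p³ + 101p² + 581p + 1862) + (−9p³ − 72p² − 405p − 2394)
  p⁴ + 15p³ + 101p² + 581p + 1862 = (−(1/9)p − 7/9)(−9p³ − 72p² − 405p − 2394) + (0)
Last nonzero remainder: −9p³ − 72p² − 405p − 2394. Dividing through by −9 gives the monic gcd p³ + 8p² + 45p + 266.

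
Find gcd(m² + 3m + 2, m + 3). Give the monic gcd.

1

Euclidean algorithm in ℚ[m]:
  m² + 3m + 2 = (m)(m + 3) + (2)
  m + 3 = ((1/2)m + 3/2)(2) + (0)
The last nonzero remainder is the constant 2, so the polynomials are coprime and gcd = 1.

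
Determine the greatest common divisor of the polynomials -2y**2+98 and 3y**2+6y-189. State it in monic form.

Repeated division with remainder:
  -2y**2+98 = (-2/3)(3y**2+6y-189) + (4y-28)
  3y**2+6y-189 = ((3/4)y+27/4)(4y-28) + (0)
Last nonzero remainder: 4y-28. Dividing through by 4 gives the monic gcd y-7.

y-7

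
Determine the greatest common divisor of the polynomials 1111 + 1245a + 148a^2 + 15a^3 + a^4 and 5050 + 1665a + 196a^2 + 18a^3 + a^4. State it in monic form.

Repeated division with remainder:
  a^4 + 15a^3 + 148a^2 + 1245a + 1111 = (a^4 + 18a^3 + 196a^2 + 1665a + 5050) + (−3a^3 − 48a^2 − 420a − 3939)
  a^4 + 18a^3 + 196a^2 + 1665a + 5050 = (−(1/3)a − 2/3)(−3a^3 − 48a^2 − 420a − 3939) + (24a^2 + 72a + 2424)
  −3a^3 − 48a^2 − 420a − 3939 = (−(1/8)a − 13/8)(24a^2 + 72a + 2424) + (0)
Last nonzero remainder: 24a^2 + 72a + 2424. Dividing through by 24 gives the monic gcd a^2 + 3a + 101.

101 + 3a + a^2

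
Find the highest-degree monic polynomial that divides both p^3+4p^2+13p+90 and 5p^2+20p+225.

1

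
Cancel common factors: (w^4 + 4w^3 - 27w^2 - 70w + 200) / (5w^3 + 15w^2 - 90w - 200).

By polynomial division,
  w^4 + 4w^3 - 27w^2 - 70w + 200 = ((1/5)w + 1/5)(5w^3 + 15w^2 - 90w - 200) + (-12w^2 - 12w + 240)
  5w^3 + 15w^2 - 90w - 200 = (-(5/12)w - 5/6)(-12w^2 - 12w + 240) + (0)
Last nonzero remainder: -12w^2 - 12w + 240. Dividing through by -12 gives the monic gcd w^2 + w - 20.
Cancel w^2 + w - 20 from numerator and denominator to get the reduced form.

(w^2 + 3w - 10)/(5w + 10)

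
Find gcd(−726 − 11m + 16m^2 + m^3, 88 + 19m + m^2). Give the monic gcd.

11 + m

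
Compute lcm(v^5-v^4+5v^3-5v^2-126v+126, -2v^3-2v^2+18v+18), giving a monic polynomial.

v^6+4v^4-131v^2+126

By polynomial division,
  v^5-v^4+5v^3-5v^2-126v+126 = (-(1/2)v^2+v-8)(-2v^3-2v^2+18v+18) + (-30v^2+270)
  -2v^3-2v^2+18v+18 = ((1/15)v+1/15)(-30v^2+270) + (0)
Last nonzero remainder: -30v^2+270. Dividing through by -30 gives the monic gcd v^2-9.
Then lcm(f, g) = f·g / gcd(f, g); expanding and making the result monic gives the answer.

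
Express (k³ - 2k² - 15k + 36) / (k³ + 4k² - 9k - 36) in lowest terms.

Apply the Euclidean algorithm:
  k³ - 2k² - 15k + 36 = (k³ + 4k² - 9k - 36) + (-6k² - 6k + 72)
  k³ + 4k² - 9k - 36 = (-(1/6)k - 1/2)(-6k² - 6k + 72) + (0)
Last nonzero remainder: -6k² - 6k + 72. Dividing through by -6 gives the monic gcd k² + k - 12.
Cancel k² + k - 12 from numerator and denominator to get the reduced form.

(k - 3)/(k + 3)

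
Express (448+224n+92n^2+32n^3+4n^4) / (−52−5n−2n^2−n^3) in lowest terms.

Apply the Euclidean algorithm:
  4n^4+32n^3+92n^2+224n+448 = (−4n−24)(−n^3−2n^2−5n−52) + (24n^2−104n−800)
  −n^3−2n^2−5n−52 = (−(1/24)n−19/72)(24n^2−104n−800) + (−(592/9)n−2368/9)
  24n^2−104n−800 = (−(27/74)n+225/74)(−(592/9)n−2368/9) + (0)
Last nonzero remainder: −(592/9)n−2368/9. Dividing through by −592/9 gives the monic gcd n+4.
Cancel n+4 from numerator and denominator to get the reduced form.

(−112−28n−16n^2−4n^3)/(13−2n+n^2)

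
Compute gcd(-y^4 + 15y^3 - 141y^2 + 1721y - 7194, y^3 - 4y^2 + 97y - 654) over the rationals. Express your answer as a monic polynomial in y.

Apply the Euclidean algorithm:
  -y^4 + 15y^3 - 141y^2 + 1721y - 7194 = (-y + 11)(y^3 - 4y^2 + 97y - 654) + (0)
The last nonzero remainder y^3 - 4y^2 + 97y - 654 is already monic.

y^3 - 4y^2 + 97y - 654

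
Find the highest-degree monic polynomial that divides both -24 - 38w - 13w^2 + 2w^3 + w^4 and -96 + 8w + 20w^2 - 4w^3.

Euclidean algorithm in ℚ[w]:
  w^4 + 2w^3 - 13w^2 - 38w - 24 = (-(1/4)w - 7/4)(-4w^3 + 20w^2 + 8w - 96) + (24w^2 - 48w - 192)
  -4w^3 + 20w^2 + 8w - 96 = (-(1/6)w + 1/2)(24w^2 - 48w - 192) + (0)
Last nonzero remainder: 24w^2 - 48w - 192. Dividing through by 24 gives the monic gcd w^2 - 2w - 8.

-8 - 2w + w^2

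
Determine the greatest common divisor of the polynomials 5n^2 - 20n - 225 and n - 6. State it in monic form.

Apply the Euclidean algorithm:
  5n^2 - 20n - 225 = (5n + 10)(n - 6) + (-165)
  n - 6 = (-(1/165)n + 2/55)(-165) + (0)
The last nonzero remainder is the constant -165, so the polynomials are coprime and gcd = 1.

1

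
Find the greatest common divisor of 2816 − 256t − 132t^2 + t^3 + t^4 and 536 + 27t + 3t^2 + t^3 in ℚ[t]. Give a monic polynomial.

8 + t

Repeated division with remainder:
  t^4 + t^3 − 132t^2 − 256t + 2816 = (t − 2)(t^3 + 3t^2 + 27t + 536) + (−153t^2 − 738t + 3888)
  t^3 + 3t^2 + 27t + 536 = (−(1/153)t + 31/2601)(−153t^2 − 738t + 3888) + ((17689/289)t + 141512/289)
  −153t^2 − 738t + 3888 = (−(44217/17689)t + 140454/17689)((17689/289)t + 141512/289) + (0)
Last nonzero remainder: (17689/289)t + 141512/289. Dividing through by 17689/289 gives the monic gcd t + 8.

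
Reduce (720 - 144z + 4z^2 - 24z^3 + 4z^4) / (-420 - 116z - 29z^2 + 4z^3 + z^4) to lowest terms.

(-12 + 4z)/(7 + z)

Apply the Euclidean algorithm:
  4z^4 - 24z^3 + 4z^2 - 144z + 720 = (4)(z^4 + 4z^3 - 29z^2 - 116z - 420) + (-40z^3 + 120z^2 + 320z + 2400)
  z^4 + 4z^3 - 29z^2 - 116z - 420 = (-(1/40)z - 7/40)(-40z^3 + 120z^2 + 320z + 2400) + (0)
Last nonzero remainder: -40z^3 + 120z^2 + 320z + 2400. Dividing through by -40 gives the monic gcd z^3 - 3z^2 - 8z - 60.
Cancel z^3 - 3z^2 - 8z - 60 from numerator and denominator to get the reduced form.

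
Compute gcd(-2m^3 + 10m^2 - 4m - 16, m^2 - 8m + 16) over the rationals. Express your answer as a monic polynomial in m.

m - 4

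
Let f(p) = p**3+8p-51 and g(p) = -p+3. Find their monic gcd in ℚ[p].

By polynomial division,
  p**3+8p-51 = (-p**2-3p-17)(-p+3) + (0)
Last nonzero remainder: -p+3. Dividing through by -1 gives the monic gcd p-3.

p-3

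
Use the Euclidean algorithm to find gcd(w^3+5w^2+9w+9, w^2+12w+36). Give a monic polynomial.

1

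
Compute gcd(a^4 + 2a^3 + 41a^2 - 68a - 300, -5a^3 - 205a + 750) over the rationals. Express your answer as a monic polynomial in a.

a^3 + 41a - 150

Repeated division with remainder:
  a^4 + 2a^3 + 41a^2 - 68a - 300 = (-(1/5)a - 2/5)(-5a^3 - 205a + 750) + (0)
Last nonzero remainder: -5a^3 - 205a + 750. Dividing through by -5 gives the monic gcd a^3 + 41a - 150.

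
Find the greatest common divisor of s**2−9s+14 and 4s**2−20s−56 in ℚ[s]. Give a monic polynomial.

s−7

Apply the Euclidean algorithm:
  s**2−9s+14 = (1/4)(4s**2−20s−56) + (−4s+28)
  4s**2−20s−56 = (−s−2)(−4s+28) + (0)
Last nonzero remainder: −4s+28. Dividing through by −4 gives the monic gcd s−7.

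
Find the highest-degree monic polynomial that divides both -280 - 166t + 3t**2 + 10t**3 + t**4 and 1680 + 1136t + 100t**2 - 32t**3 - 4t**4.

Apply the Euclidean algorithm:
  t**4 + 10t**3 + 3t**2 - 166t - 280 = (-1/4)(-4t**4 - 32t**3 + 100t**2 + 1136t + 1680) + (2t**3 + 28t**2 + 118t + 140)
  -4t**4 - 32t**3 + 100t**2 + 1136t + 1680 = (-2t + 12)(2t**3 + 28t**2 + 118t + 140) + (0)
Last nonzero remainder: 2t**3 + 28t**2 + 118t + 140. Dividing through by 2 gives the monic gcd t**3 + 14t**2 + 59t + 70.

70 + 59t + 14t**2 + t**3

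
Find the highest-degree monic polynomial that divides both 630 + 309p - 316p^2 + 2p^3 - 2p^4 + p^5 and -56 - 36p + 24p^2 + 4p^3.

Euclidean algorithm in ℚ[p]:
  p^5 - 2p^4 + 2p^3 - 316p^2 + 309p + 630 = ((1/4)p^2 - 2p + 59/4)(4p^3 + 24p^2 - 36p - 56) + (-728p^2 + 728p + 1456)
  4p^3 + 24p^2 - 36p - 56 = (-(1/182)p - 1/26)(-728p^2 + 728p + 1456) + (0)
Last nonzero remainder: -728p^2 + 728p + 1456. Dividing through by -728 gives the monic gcd p^2 - p - 2.

-2 - p + p^2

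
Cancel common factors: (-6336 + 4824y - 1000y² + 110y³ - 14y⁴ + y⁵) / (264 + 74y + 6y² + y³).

(-96 + 76y - 16y² + y³)/(4 + y)

Euclidean algorithm in ℚ[y]:
  y⁵ - 14y⁴ + 110y³ - 1000y² + 4824y - 6336 = (y² - 20y + 156)(y³ + 6y² + 74y + 264) + (-720y² - 1440y - 47520)
  y³ + 6y² + 74y + 264 = (-(1/720)y - 1/180)(-720y² - 1440y - 47520) + (0)
Last nonzero remainder: -720y² - 1440y - 47520. Dividing through by -720 gives the monic gcd y² + 2y + 66.
Cancel y² + 2y + 66 from numerator and denominator to get the reduced form.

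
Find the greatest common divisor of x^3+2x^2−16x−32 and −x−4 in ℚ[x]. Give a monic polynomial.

Repeated division with remainder:
  x^3+2x^2−16x−32 = (−x^2+2x+8)(−x−4) + (0)
Last nonzero remainder: −x−4. Dividing through by −1 gives the monic gcd x+4.

x+4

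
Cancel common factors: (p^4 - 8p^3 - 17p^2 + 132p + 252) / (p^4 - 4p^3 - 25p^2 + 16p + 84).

(p - 6)/(p - 2)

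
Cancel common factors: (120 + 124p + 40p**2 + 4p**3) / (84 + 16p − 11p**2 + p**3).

Repeated division with remainder:
  4p**3 + 40p**2 + 124p + 120 = (4)(p**3 − 11p**2 + 16p + 84) + (84p**2 + 60p − 216)
  p**3 − 11p**2 + 16p + 84 = ((1/84)p − 41/294)(84p**2 + 60p − 216) + ((1320/49)p + 2640/49)
  84p**2 + 60p − 216 = ((343/110)p − 441/110)((1320/49)p + 2640/49) + (0)
Last nonzero remainder: (1320/49)p + 2640/49. Dividing through by 1320/49 gives the monic gcd p + 2.
Cancel p + 2 from numerator and denominator to get the reduced form.

(60 + 32p + 4p**2)/(42 − 13p + p**2)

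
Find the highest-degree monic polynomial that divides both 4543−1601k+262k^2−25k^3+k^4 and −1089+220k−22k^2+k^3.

−11+k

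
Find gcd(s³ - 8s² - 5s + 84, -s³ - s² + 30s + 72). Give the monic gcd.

s + 3

Repeated division with remainder:
  s³ - 8s² - 5s + 84 = (-1)(-s³ - s² + 30s + 72) + (-9s² + 25s + 156)
  -s³ - s² + 30s + 72 = ((1/9)s + 34/81)(-9s² + 25s + 156) + ((176/81)s + 176/27)
  -9s² + 25s + 156 = (-(729/176)s + 1053/44)((176/81)s + 176/27) + (0)
Last nonzero remainder: (176/81)s + 176/27. Dividing through by 176/81 gives the monic gcd s + 3.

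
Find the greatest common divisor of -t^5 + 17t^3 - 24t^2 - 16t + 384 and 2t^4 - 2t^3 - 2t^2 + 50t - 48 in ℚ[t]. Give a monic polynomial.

t^3 - t + 24

Apply the Euclidean algorithm:
  -t^5 + 17t^3 - 24t^2 - 16t + 384 = (-(1/2)t - 1/2)(2t^4 - 2t^3 - 2t^2 + 50t - 48) + (15t^3 - 15t + 360)
  2t^4 - 2t^3 - 2t^2 + 50t - 48 = ((2/15)t - 2/15)(15t^3 - 15t + 360) + (0)
Last nonzero remainder: 15t^3 - 15t + 360. Dividing through by 15 gives the monic gcd t^3 - t + 24.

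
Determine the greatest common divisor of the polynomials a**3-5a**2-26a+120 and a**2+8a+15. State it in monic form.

a+5

Euclidean algorithm in ℚ[a]:
  a**3-5a**2-26a+120 = (a-13)(a**2+8a+15) + (63a+315)
  a**2+8a+15 = ((1/63)a+1/21)(63a+315) + (0)
Last nonzero remainder: 63a+315. Dividing through by 63 gives the monic gcd a+5.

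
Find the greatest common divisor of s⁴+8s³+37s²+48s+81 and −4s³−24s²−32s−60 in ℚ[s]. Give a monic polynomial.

s²+s+3

Euclidean algorithm in ℚ[s]:
  s⁴+8s³+37s²+48s+81 = (−(1/4)s−1/2)(−4s³−24s²−32s−60) + (17s²+17s+51)
  −4s³−24s²−32s−60 = (−(4/17)s−20/17)(17s²+17s+51) + (0)
Last nonzero remainder: 17s²+17s+51. Dividing through by 17 gives the monic gcd s²+s+3.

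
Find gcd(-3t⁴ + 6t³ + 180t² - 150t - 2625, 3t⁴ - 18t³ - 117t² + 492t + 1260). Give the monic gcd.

Euclidean algorithm in ℚ[t]:
  -3t⁴ + 6t³ + 180t² - 150t - 2625 = (-1)(3t⁴ - 18t³ - 117t² + 492t + 1260) + (-12t³ + 63t² + 342t - 1365)
  3t⁴ - 18t³ - 117t² + 492t + 1260 = (-(1/4)t + 3/16)(-12t³ + 63t² + 342t - 1365) + (-(693/16)t² + (693/8)t + 24255/16)
  -12t³ + 63t² + 342t - 1365 = ((64/231)t - 208/231)(-(693/16)t² + (693/8)t + 24255/16) + (0)
Last nonzero remainder: -(693/16)t² + (693/8)t + 24255/16. Dividing through by -693/16 gives the monic gcd t² - 2t - 35.

t² - 2t - 35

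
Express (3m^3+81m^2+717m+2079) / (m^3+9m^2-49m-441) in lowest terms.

By polynomial division,
  3m^3+81m^2+717m+2079 = (3)(m^3+9m^2-49m-441) + (54m^2+864m+3402)
  m^3+9m^2-49m-441 = ((1/54)m-7/54)(54m^2+864m+3402) + (0)
Last nonzero remainder: 54m^2+864m+3402. Dividing through by 54 gives the monic gcd m^2+16m+63.
Cancel m^2+16m+63 from numerator and denominator to get the reduced form.

(3m+33)/(m-7)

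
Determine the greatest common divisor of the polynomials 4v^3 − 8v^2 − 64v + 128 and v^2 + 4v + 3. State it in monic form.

1

By polynomial division,
  4v^3 − 8v^2 − 64v + 128 = (4v − 24)(v^2 + 4v + 3) + (20v + 200)
  v^2 + 4v + 3 = ((1/20)v − 3/10)(20v + 200) + (63)
  20v + 200 = ((20/63)v + 200/63)(63) + (0)
The last nonzero remainder is the constant 63, so the polynomials are coprime and gcd = 1.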